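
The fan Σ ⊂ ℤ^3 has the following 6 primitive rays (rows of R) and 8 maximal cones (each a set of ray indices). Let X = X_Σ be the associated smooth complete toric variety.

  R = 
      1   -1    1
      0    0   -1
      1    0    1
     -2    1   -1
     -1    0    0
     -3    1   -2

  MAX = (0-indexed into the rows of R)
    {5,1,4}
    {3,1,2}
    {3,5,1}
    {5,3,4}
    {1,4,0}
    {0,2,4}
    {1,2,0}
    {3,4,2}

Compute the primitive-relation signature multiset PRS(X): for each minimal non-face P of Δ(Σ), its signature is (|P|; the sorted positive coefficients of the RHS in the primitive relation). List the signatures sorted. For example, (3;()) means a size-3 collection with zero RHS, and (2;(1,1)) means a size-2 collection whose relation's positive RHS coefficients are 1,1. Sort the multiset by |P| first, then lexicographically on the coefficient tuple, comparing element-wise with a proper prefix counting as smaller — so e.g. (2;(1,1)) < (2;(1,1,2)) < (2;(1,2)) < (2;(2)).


The 5 primitive collections of Σ (r=6, n=3):

  P = {0,3}:  v_{0} + v_{3} = v_{4}  ⇒ sig = (2;(1))
  P = {2,5}:  v_{2} + v_{5} = v_{3}  ⇒ sig = (2;(1))
  P = {0,5}:  v_{0} + v_{5} = v_{1} + 2·v_{4}  ⇒ sig = (2;(1,2))
  P = {1,2,4}:  v_{1} + v_{2} + v_{4} = 0  ⇒ sig = (3;())
  P = {1,3,4}:  v_{1} + v_{3} + v_{4} = v_{5}  ⇒ sig = (3;(1))

Sorted signature multiset PRS(X):
    (2;(1))
    (2;(1))
    (2;(1,2))
    (3;())
    (3;(1))


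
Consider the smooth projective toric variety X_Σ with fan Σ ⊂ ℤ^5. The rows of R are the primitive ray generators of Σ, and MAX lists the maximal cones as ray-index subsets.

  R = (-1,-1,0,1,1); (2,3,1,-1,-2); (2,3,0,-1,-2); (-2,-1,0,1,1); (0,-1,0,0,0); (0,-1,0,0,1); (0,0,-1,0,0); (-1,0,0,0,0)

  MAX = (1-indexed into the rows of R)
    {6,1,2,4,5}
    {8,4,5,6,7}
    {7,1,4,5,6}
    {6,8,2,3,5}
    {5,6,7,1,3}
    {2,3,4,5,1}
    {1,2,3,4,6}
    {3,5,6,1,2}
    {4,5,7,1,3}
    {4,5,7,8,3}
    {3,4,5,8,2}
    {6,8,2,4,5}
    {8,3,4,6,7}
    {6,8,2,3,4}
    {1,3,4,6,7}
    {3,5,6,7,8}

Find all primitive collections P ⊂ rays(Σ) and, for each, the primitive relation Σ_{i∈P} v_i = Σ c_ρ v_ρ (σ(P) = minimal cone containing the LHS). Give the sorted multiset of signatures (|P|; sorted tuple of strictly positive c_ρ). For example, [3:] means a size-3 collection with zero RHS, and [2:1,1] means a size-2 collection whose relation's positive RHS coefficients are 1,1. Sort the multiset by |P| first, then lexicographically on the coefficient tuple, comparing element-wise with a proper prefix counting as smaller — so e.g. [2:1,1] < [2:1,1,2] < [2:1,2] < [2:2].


3 collections generate NE(X_Σ); each relation:

  • {1,8}:  v_{1} + v_{8} = v_{4} ; sig = [2:1]
  • {2,7}:  v_{2} + v_{7} = v_{3} ; sig = [2:1]
  • {3,4,5,6}:  v_{3} + v_{4} + v_{5} + v_{6} = 0 ; sig = [4:]

Sorted signature multiset PRS(X):
    |P|=2: 2 collections, coeffs (1), (1)
    |P|=4: 1 collection, coeffs ()


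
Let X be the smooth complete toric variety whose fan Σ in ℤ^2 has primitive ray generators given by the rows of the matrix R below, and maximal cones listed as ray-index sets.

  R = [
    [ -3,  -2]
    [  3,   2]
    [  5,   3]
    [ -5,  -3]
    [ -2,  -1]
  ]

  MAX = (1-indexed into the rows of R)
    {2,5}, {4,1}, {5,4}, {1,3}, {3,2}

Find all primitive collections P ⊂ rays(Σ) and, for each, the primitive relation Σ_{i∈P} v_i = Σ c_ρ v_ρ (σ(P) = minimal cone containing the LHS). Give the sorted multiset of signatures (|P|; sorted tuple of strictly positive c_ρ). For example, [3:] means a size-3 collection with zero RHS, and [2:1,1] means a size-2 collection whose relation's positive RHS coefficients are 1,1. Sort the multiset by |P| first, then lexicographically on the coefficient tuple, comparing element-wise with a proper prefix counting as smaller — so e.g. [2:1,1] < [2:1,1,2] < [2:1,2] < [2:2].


Minimal non-faces — 5 found among 5 rays, 5 max cones:

  P={1,2}:  v_{1} + v_{2} = 0 ; sig = [2:]
  P={3,4}:  v_{3} + v_{4} = 0 ; sig = [2:]
  P={1,5}:  v_{1} + v_{5} = v_{4} ; sig = [2:1]
  P={2,4}:  v_{2} + v_{4} = v_{5} ; sig = [2:1]
  P={3,5}:  v_{3} + v_{5} = v_{2} ; sig = [2:1]

Signatures (|P|; sorted positive RHS coefficients), sorted:
    [2:]
    [2:]
    [2:1]
    [2:1]
    [2:1]


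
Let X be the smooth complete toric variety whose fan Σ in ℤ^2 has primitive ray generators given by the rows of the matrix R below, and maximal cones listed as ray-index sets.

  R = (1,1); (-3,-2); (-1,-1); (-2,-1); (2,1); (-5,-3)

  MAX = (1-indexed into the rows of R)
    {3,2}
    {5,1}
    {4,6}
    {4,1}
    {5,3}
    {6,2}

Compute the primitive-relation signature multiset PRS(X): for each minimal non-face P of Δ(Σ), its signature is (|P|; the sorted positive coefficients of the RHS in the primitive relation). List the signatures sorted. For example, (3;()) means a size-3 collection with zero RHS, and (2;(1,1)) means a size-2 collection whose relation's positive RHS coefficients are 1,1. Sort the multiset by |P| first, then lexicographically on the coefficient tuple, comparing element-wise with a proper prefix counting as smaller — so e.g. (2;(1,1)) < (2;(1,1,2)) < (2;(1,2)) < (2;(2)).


|primitive collections| = 9. Relations:

  • {1,3}:  v_{1} + v_{3} = 0  ⟹  sig = (2;())
  • {4,5}:  v_{4} + v_{5} = 0  ⟹  sig = (2;())
  • {1,2}:  v_{1} + v_{2} = v_{4}  ⟹  sig = (2;(1))
  • {2,4}:  v_{2} + v_{4} = v_{6}  ⟹  sig = (2;(1))
  • {2,5}:  v_{2} + v_{5} = v_{3}  ⟹  sig = (2;(1))
  • {3,4}:  v_{3} + v_{4} = v_{2}  ⟹  sig = (2;(1))
  • {5,6}:  v_{5} + v_{6} = v_{2}  ⟹  sig = (2;(1))
  • {1,6}:  v_{1} + v_{6} = 2·v_{4}  ⟹  sig = (2;(2))
  • {3,6}:  v_{3} + v_{6} = 2·v_{2}  ⟹  sig = (2;(2))

Signatures (|P|; sorted positive RHS coefficients), sorted:
    (2;())
    (2;())
    (2;(1))
    (2;(1))
    (2;(1))
    (2;(1))
    (2;(1))
    (2;(2))
    (2;(2))


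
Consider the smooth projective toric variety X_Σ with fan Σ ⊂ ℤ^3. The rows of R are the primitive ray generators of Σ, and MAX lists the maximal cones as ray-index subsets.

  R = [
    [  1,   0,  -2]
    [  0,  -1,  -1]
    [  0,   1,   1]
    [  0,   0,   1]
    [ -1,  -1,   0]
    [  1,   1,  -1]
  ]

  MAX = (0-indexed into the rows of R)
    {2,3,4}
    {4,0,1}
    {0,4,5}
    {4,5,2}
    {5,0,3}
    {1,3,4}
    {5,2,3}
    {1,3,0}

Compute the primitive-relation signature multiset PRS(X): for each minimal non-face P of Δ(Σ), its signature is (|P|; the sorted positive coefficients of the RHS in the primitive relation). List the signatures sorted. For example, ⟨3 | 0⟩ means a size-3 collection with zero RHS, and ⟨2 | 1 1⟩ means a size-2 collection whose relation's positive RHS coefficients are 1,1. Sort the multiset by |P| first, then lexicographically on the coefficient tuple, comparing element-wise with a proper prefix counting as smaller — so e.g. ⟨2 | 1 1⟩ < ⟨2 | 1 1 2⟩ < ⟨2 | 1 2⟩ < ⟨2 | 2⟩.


Δ(Σ) — 6 vertices, 5 min non-faces:

  {1,2}:  v_{1} + v_{2} = 0  ⇒ sig = ⟨2 | 0⟩
  {0,2}:  v_{0} + v_{2} = v_{5}  ⇒ sig = ⟨2 | 1⟩
  {1,5}:  v_{1} + v_{5} = v_{0}  ⇒ sig = ⟨2 | 1⟩
  {3,4,5}:  v_{3} + v_{4} + v_{5} = 0  ⇒ sig = ⟨3 | 0⟩
  {0,3,4}:  v_{0} + v_{3} + v_{4} = v_{1}  ⇒ sig = ⟨3 | 1⟩

Hence PRS(X_Σ) =
    |P|=2: 3 collections, coeffs (), (1), (1)
    |P|=3: 2 collections, coeffs (), (1)


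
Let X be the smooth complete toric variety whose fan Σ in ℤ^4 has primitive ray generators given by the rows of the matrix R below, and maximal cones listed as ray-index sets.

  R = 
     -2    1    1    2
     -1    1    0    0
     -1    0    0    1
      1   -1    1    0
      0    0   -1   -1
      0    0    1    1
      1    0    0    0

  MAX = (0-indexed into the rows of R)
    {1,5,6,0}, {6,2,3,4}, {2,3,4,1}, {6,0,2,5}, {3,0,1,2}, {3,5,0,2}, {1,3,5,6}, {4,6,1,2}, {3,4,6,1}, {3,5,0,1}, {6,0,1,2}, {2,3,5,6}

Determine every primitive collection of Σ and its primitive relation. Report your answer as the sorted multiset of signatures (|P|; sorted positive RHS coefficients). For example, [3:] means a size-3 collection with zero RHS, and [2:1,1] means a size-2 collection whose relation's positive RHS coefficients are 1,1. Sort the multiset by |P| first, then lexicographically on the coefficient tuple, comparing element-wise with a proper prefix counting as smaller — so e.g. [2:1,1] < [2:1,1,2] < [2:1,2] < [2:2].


5 minimal non-faces of Δ(Σ) (on 7 rays):

  P={4,5}:  v_{4} + v_{5} = 0  so sig = [2:]
  P={0,4}:  v_{0} + v_{4} = v_{1} + v_{2}  so sig = [2:1,1]
  P={1,2,5}:  v_{1} + v_{2} + v_{5} = v_{0}  so sig = [3:1]
  P={0,3,6}:  v_{0} + v_{3} + v_{6} = 2·v_{5}  so sig = [3:2]
  P={1,2,3,6}:  v_{1} + v_{2} + v_{3} + v_{6} = v_{5}  so sig = [4:1]

Signatures (|P|; sorted positive RHS coefficients), sorted:
[[2:], [2:1,1], [3:1], [3:2], [4:1]]


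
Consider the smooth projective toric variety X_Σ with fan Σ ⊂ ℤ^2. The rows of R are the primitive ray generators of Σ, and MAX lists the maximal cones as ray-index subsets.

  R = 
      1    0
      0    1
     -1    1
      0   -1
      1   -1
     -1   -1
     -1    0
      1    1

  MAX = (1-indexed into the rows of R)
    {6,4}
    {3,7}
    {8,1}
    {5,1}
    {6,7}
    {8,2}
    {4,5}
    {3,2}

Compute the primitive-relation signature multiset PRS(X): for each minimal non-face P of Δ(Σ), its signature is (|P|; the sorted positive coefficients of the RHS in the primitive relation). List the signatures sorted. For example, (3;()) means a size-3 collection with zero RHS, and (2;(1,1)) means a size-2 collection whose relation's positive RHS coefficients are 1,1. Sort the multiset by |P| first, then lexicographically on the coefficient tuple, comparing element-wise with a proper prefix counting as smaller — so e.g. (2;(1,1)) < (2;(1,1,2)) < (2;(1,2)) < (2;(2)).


Δ(Σ) — 8 vertices, 20 min non-faces:

  • {1,7}:  v_{1} + v_{7} = 0  so sig = (2;())
  • {2,4}:  v_{2} + v_{4} = 0  so sig = (2;())
  • {3,5}:  v_{3} + v_{5} = 0  so sig = (2;())
  • {6,8}:  v_{6} + v_{8} = 0  so sig = (2;())
  • {1,2}:  v_{1} + v_{2} = v_{8}  so sig = (2;(1))
  • {1,3}:  v_{1} + v_{3} = v_{2}  so sig = (2;(1))
  • {1,4}:  v_{1} + v_{4} = v_{5}  so sig = (2;(1))
  • {1,6}:  v_{1} + v_{6} = v_{4}  so sig = (2;(1))
  • {2,5}:  v_{2} + v_{5} = v_{1}  so sig = (2;(1))
  • {2,6}:  v_{2} + v_{6} = v_{7}  so sig = (2;(1))
  • {2,7}:  v_{2} + v_{7} = v_{3}  so sig = (2;(1))
  • {3,4}:  v_{3} + v_{4} = v_{7}  so sig = (2;(1))
  • {4,7}:  v_{4} + v_{7} = v_{6}  so sig = (2;(1))
  • {4,8}:  v_{4} + v_{8} = v_{1}  so sig = (2;(1))
  • {5,7}:  v_{5} + v_{7} = v_{4}  so sig = (2;(1))
  • {7,8}:  v_{7} + v_{8} = v_{2}  so sig = (2;(1))
  • {3,6}:  v_{3} + v_{6} = 2·v_{7}  so sig = (2;(2))
  • {3,8}:  v_{3} + v_{8} = 2·v_{2}  so sig = (2;(2))
  • {5,6}:  v_{5} + v_{6} = 2·v_{4}  so sig = (2;(2))
  • {5,8}:  v_{5} + v_{8} = 2·v_{1}  so sig = (2;(2))

Signatures (|P|; sorted positive RHS coefficients), sorted:
[(2;()), (2;()), (2;()), (2;()), (2;(1)), (2;(1)), (2;(1)), (2;(1)), (2;(1)), (2;(1)), (2;(1)), (2;(1)), (2;(1)), (2;(1)), (2;(1)), (2;(1)), (2;(2)), (2;(2)), (2;(2)), (2;(2))]


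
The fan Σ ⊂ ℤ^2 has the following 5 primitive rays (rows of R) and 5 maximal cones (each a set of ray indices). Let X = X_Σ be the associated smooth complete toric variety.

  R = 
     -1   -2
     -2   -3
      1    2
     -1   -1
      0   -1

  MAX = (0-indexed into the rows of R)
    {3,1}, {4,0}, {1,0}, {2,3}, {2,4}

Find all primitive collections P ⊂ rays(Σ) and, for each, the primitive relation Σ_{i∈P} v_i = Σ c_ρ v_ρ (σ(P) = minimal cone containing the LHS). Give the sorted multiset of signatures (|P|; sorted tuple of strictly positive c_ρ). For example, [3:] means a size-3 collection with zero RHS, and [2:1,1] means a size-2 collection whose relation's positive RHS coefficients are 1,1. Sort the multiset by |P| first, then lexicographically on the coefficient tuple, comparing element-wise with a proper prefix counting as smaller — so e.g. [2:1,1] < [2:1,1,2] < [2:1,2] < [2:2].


Primitive collections (5):

  {0,2}:  v_{0} + v_{2} = 0 — sig = [2:]
  {0,3}:  v_{0} + v_{3} = v_{1} — sig = [2:1]
  {1,2}:  v_{1} + v_{2} = v_{3} — sig = [2:1]
  {3,4}:  v_{3} + v_{4} = v_{0} — sig = [2:1]
  {1,4}:  v_{1} + v_{4} = 2·v_{0} — sig = [2:2]

Sorted signature multiset PRS(X):
[[2:], [2:1], [2:1], [2:1], [2:2]]


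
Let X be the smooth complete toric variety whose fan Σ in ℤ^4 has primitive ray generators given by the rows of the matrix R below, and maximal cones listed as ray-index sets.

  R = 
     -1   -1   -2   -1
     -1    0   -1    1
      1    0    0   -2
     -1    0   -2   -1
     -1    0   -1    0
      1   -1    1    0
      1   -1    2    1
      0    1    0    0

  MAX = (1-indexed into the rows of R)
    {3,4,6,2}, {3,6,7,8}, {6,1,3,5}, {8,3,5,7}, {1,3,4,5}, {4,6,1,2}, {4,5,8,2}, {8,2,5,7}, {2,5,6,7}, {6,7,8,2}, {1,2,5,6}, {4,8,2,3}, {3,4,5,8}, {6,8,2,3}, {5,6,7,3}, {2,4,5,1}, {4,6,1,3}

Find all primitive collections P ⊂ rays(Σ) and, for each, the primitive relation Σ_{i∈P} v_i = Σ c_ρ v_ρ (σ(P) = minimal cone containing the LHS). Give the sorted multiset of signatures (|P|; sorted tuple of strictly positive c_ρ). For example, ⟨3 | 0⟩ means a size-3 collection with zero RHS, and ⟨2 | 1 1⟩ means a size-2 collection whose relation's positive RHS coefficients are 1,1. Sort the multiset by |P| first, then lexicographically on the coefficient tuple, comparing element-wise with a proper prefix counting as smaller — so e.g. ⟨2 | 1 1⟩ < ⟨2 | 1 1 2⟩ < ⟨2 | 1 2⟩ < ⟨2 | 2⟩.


The 9 primitive collections of Σ (r=8, n=4):

  P={1,8}:  v_{1} + v_{8} = v_{4} — sig = ⟨2 | 1⟩
  P={4,7}:  v_{4} + v_{7} = v_{5} + v_{6} — sig = ⟨2 | 1 1⟩
  P={1,7}:  v_{1} + v_{7} = 2·v_{5} + 2·v_{6} — sig = ⟨2 | 2 2⟩
  P={5,6,8}:  v_{5} + v_{6} + v_{8} = 0 — sig = ⟨3 | 0⟩
  P={2,3,5}:  v_{2} + v_{3} + v_{5} = v_{4} — sig = ⟨3 | 1⟩
  P={2,3,7}:  v_{2} + v_{3} + v_{7} = v_{6} — sig = ⟨3 | 1⟩
  P={4,5,6}:  v_{4} + v_{5} + v_{6} = v_{1} — sig = ⟨3 | 1⟩
  P={4,6,8}:  v_{4} + v_{6} + v_{8} = v_{2} + v_{3} — sig = ⟨3 | 1 1⟩
  P={1,2,3}:  v_{1} + v_{2} + v_{3} = 2·v_{4} + v_{6} — sig = ⟨3 | 1 2⟩

so the primitive-relation signature multiset is
[⟨2 | 1⟩, ⟨2 | 1 1⟩, ⟨2 | 2 2⟩, ⟨3 | 0⟩, ⟨3 | 1⟩, ⟨3 | 1⟩, ⟨3 | 1⟩, ⟨3 | 1 1⟩, ⟨3 | 1 2⟩]


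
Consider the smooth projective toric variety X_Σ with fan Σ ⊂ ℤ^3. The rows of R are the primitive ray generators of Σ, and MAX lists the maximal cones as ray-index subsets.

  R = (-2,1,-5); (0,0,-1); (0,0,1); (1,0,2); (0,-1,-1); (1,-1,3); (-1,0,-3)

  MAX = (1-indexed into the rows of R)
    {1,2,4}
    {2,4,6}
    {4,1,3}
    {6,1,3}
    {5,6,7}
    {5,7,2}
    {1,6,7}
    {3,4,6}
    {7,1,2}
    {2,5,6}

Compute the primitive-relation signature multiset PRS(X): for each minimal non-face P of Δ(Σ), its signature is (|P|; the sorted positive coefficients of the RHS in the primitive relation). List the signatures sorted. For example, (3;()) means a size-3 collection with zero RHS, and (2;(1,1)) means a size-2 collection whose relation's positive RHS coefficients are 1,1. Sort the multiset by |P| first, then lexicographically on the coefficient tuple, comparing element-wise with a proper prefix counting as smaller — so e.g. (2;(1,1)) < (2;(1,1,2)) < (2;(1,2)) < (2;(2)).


Σ has 9 primitive collections:

  • {2,3}:  v_{2} + v_{3} = 0  →  sig = (2;())
  • {4,7}:  v_{4} + v_{7} = v_{2}  →  sig = (2;(1))
  • {3,5}:  v_{3} + v_{5} = v_{6} + v_{7}  →  sig = (2;(1,1))
  • {3,7}:  v_{3} + v_{7} = v_{1} + v_{6}  →  sig = (2;(1,1))
  • {4,5}:  v_{4} + v_{5} = 2·v_{2} + v_{6}  →  sig = (2;(1,2))
  • {1,5}:  v_{1} + v_{5} = 2·v_{7}  →  sig = (2;(2))
  • {1,4,6}:  v_{1} + v_{4} + v_{6} = 0  →  sig = (3;())
  • {1,2,6}:  v_{1} + v_{2} + v_{6} = v_{7}  →  sig = (3;(1))
  • {2,6,7}:  v_{2} + v_{6} + v_{7} = v_{5}  →  sig = (3;(1))

so the primitive-relation signature multiset is
    (2;())
    (2;(1))
    (2;(1,1))
    (2;(1,1))
    (2;(1,2))
    (2;(2))
    (3;())
    (3;(1))
    (3;(1))


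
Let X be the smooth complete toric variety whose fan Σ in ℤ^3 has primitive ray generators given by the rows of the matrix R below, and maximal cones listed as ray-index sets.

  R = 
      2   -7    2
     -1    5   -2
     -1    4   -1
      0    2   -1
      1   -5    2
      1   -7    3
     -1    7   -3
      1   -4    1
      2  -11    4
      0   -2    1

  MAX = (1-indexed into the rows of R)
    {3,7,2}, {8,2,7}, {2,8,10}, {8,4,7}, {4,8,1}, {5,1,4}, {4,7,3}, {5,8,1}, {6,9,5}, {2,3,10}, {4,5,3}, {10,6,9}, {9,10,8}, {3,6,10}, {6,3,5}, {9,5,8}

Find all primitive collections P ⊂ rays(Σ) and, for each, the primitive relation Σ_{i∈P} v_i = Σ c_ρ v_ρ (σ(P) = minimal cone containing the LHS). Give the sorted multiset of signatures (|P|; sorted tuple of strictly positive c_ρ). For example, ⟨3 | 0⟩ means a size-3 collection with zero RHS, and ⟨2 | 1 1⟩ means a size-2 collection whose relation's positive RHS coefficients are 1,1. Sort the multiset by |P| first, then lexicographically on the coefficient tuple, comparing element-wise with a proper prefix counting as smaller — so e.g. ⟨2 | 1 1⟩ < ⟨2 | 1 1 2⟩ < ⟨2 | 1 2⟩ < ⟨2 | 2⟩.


Primitive collections (22):

  P={2,5}:  v_{2} + v_{5} = 0  →  sig = ⟨2 | 0⟩
  P={3,8}:  v_{3} + v_{8} = 0  →  sig = ⟨2 | 0⟩
  P={4,10}:  v_{4} + v_{10} = 0  →  sig = ⟨2 | 0⟩
  P={6,7}:  v_{6} + v_{7} = 0  →  sig = ⟨2 | 0⟩
  P={2,4}:  v_{2} + v_{4} = v_{7}  →  sig = ⟨2 | 1⟩
  P={2,6}:  v_{2} + v_{6} = v_{10}  →  sig = ⟨2 | 1⟩
  P={3,9}:  v_{3} + v_{9} = v_{6}  →  sig = ⟨2 | 1⟩
  P={4,6}:  v_{4} + v_{6} = v_{5}  →  sig = ⟨2 | 1⟩
  P={5,7}:  v_{5} + v_{7} = v_{4}  →  sig = ⟨2 | 1⟩
  P={5,10}:  v_{5} + v_{10} = v_{6}  →  sig = ⟨2 | 1⟩
  P={6,8}:  v_{6} + v_{8} = v_{9}  →  sig = ⟨2 | 1⟩
  P={7,9}:  v_{7} + v_{9} = v_{8}  →  sig = ⟨2 | 1⟩
  P={7,10}:  v_{7} + v_{10} = v_{2}  →  sig = ⟨2 | 1⟩
  P={1,2}:  v_{1} + v_{2} = v_{4} + v_{8}  →  sig = ⟨2 | 1 1⟩
  P={1,3}:  v_{1} + v_{3} = v_{4} + v_{5}  →  sig = ⟨2 | 1 1⟩
  P={1,10}:  v_{1} + v_{10} = v_{5} + v_{8}  →  sig = ⟨2 | 1 1⟩
  P={2,9}:  v_{2} + v_{9} = v_{8} + v_{10}  →  sig = ⟨2 | 1 1⟩
  P={4,9}:  v_{4} + v_{9} = v_{5} + v_{8}  →  sig = ⟨2 | 1 1⟩
  P={1,6}:  v_{1} + v_{6} = 2·v_{5} + v_{8}  →  sig = ⟨2 | 1 2⟩
  P={1,7}:  v_{1} + v_{7} = 2·v_{4} + v_{8}  →  sig = ⟨2 | 1 2⟩
  P={1,9}:  v_{1} + v_{9} = 2·v_{5} + 2·v_{8}  →  sig = ⟨2 | 2 2⟩
  P={4,5,8}:  v_{4} + v_{5} + v_{8} = v_{1}  →  sig = ⟨3 | 1⟩

Hence PRS(X_Σ) =
    ⟨2 | 0⟩
    ⟨2 | 0⟩
    ⟨2 | 0⟩
    ⟨2 | 0⟩
    ⟨2 | 1⟩
    ⟨2 | 1⟩
    ⟨2 | 1⟩
    ⟨2 | 1⟩
    ⟨2 | 1⟩
    ⟨2 | 1⟩
    ⟨2 | 1⟩
    ⟨2 | 1⟩
    ⟨2 | 1⟩
    ⟨2 | 1 1⟩
    ⟨2 | 1 1⟩
    ⟨2 | 1 1⟩
    ⟨2 | 1 1⟩
    ⟨2 | 1 1⟩
    ⟨2 | 1 2⟩
    ⟨2 | 1 2⟩
    ⟨2 | 2 2⟩
    ⟨3 | 1⟩


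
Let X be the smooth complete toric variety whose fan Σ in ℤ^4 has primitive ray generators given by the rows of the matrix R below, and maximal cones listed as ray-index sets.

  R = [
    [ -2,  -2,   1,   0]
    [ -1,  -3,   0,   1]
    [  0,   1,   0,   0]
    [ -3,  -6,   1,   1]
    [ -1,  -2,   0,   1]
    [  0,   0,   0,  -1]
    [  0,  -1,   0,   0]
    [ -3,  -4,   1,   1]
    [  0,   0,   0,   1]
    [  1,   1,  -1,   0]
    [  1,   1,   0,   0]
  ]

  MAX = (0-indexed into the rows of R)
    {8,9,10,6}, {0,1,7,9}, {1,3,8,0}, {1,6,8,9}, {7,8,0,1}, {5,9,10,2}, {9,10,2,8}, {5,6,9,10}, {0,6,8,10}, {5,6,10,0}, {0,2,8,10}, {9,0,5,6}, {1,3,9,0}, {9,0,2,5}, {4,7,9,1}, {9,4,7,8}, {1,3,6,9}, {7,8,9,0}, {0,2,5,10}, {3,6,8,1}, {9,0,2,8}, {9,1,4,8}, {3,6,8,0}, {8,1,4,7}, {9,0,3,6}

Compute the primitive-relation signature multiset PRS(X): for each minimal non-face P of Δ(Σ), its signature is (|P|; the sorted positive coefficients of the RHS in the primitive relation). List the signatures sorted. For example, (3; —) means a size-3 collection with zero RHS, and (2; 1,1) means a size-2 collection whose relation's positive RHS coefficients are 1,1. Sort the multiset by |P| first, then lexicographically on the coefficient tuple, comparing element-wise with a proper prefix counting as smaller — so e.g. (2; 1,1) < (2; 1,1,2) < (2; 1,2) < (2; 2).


Primitive collections (25):

  {2,6}:  v_{2} + v_{6} = 0  →  sig = (2; —)
  {5,8}:  v_{5} + v_{8} = 0  →  sig = (2; —)
  {0,4}:  v_{0} + v_{4} = v_{7}  →  sig = (2; 1)
  {1,2}:  v_{1} + v_{2} = v_{4}  →  sig = (2; 1)
  {4,6}:  v_{4} + v_{6} = v_{1}  →  sig = (2; 1)
  {2,3}:  v_{2} + v_{3} = v_{0} + v_{1}  →  sig = (2; 1,1)
  {4,10}:  v_{4} + v_{10} = v_{6} + v_{8}  →  sig = (2; 1,1)
  {6,7}:  v_{6} + v_{7} = v_{0} + v_{1}  →  sig = (2; 1,1)
  {2,4}:  v_{2} + v_{4} = v_{0} + v_{8} + v_{9}  →  sig = (2; 1,1,1)
  {4,5}:  v_{4} + v_{5} = v_{0} + v_{6} + v_{9}  →  sig = (2; 1,1,1)
  {7,10}:  v_{7} + v_{10} = v_{0} + v_{6} + v_{8}  →  sig = (2; 1,1,1)
  {1,5}:  v_{1} + v_{5} = v_{0} + 2·v_{6} + v_{9}  →  sig = (2; 1,1,2)
  {2,7}:  v_{2} + v_{7} = 2·v_{0} + v_{8} + v_{9}  →  sig = (2; 1,1,2)
  {5,7}:  v_{5} + v_{7} = 2·v_{0} + v_{6} + v_{9}  →  sig = (2; 1,1,2)
  {3,10}:  v_{3} + v_{10} = v_{0} + 3·v_{6} + v_{8}  →  sig = (2; 1,1,3)
  {1,10}:  v_{1} + v_{10} = 2·v_{6} + v_{8}  →  sig = (2; 1,2)
  {3,4}:  v_{3} + v_{4} = v_{0} + 2·v_{1}  →  sig = (2; 1,2)
  {3,5}:  v_{3} + v_{5} = 2·v_{0} + 3·v_{6} + v_{9}  →  sig = (2; 1,2,3)
  {3,7}:  v_{3} + v_{7} = 2·v_{0} + 2·v_{1}  →  sig = (2; 2,2)
  {0,9,10}:  v_{0} + v_{9} + v_{10} = 0  →  sig = (3; —)
  {0,1,6}:  v_{0} + v_{1} + v_{6} = v_{3}  →  sig = (3; 1)
  {3,8,9}:  v_{3} + v_{8} + v_{9} = v_{1} + v_{4}  →  sig = (3; 1,1)
  {0,6,8,9}:  v_{0} + v_{6} + v_{8} + v_{9} = v_{4}  →  sig = (4; 1)
  {0,1,8,9}:  v_{0} + v_{1} + v_{8} + v_{9} = 2·v_{4}  →  sig = (4; 2)
  {1,7,8,9}:  v_{1} + v_{7} + v_{8} + v_{9} = 3·v_{4}  →  sig = (4; 3)

Signatures (|P|; sorted positive RHS coefficients), sorted:
[(2; —), (2; —), (2; 1), (2; 1), (2; 1), (2; 1,1), (2; 1,1), (2; 1,1), (2; 1,1,1), (2; 1,1,1), (2; 1,1,1), (2; 1,1,2), (2; 1,1,2), (2; 1,1,2), (2; 1,1,3), (2; 1,2), (2; 1,2), (2; 1,2,3), (2; 2,2), (3; —), (3; 1), (3; 1,1), (4; 1), (4; 2), (4; 3)]


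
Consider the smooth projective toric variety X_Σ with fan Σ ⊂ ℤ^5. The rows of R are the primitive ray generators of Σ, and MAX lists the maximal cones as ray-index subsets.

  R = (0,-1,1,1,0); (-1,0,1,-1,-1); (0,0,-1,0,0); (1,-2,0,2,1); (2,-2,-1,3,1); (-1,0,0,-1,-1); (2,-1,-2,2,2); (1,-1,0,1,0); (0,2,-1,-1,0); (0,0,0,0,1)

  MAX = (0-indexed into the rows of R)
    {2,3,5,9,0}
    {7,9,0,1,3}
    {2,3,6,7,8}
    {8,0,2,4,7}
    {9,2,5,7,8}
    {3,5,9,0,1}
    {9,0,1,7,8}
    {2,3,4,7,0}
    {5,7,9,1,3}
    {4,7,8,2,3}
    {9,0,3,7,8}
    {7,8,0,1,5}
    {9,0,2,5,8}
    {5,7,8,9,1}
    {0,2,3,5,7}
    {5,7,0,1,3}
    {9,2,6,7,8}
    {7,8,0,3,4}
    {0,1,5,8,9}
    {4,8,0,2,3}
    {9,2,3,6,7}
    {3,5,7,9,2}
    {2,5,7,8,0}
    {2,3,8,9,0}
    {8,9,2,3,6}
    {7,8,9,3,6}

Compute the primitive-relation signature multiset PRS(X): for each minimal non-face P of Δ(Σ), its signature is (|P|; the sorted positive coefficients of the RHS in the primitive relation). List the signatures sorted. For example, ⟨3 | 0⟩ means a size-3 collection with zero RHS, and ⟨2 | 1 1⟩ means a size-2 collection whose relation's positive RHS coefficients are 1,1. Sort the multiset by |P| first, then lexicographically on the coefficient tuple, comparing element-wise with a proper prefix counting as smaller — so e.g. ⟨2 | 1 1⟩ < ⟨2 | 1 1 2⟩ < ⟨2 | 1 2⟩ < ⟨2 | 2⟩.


|primitive collections| = 14. Relations:

  P = {1,2}:  v_{1} + v_{2} = v_{5}  →  sig = ⟨2 | 1⟩
  P = {1,4}:  v_{1} + v_{4} = v_{0} + v_{2} + v_{7}  →  sig = ⟨2 | 1 1 1⟩
  P = {1,6}:  v_{1} + v_{6} = v_{2} + v_{7} + v_{9}  →  sig = ⟨2 | 1 1 1⟩
  P = {4,5}:  v_{4} + v_{5} = v_{0} + 2·v_{2} + v_{7}  →  sig = ⟨2 | 1 1 2⟩
  P = {5,6}:  v_{5} + v_{6} = 2·v_{2} + v_{7} + v_{9}  →  sig = ⟨2 | 1 1 2⟩
  P = {4,6}:  v_{4} + v_{6} = v_{2} + 3·v_{3} + v_{7} + 2·v_{8}  →  sig = ⟨2 | 1 1 2 3⟩
  P = {0,6}:  v_{0} + v_{6} = 2·v_{3} + v_{8}  →  sig = ⟨2 | 1 2⟩
  P = {4,9}:  v_{4} + v_{9} = 2·v_{3} + v_{8}  →  sig = ⟨2 | 1 2⟩
  P = {1,3,8}:  v_{1} + v_{3} + v_{8} = 0  →  sig = ⟨3 | 0⟩
  P = {3,5,8}:  v_{3} + v_{5} + v_{8} = v_{2}  →  sig = ⟨3 | 1⟩
  P = {0,2,7,9}:  v_{0} + v_{2} + v_{7} + v_{9} = v_{3}  →  sig = ⟨4 | 1⟩
  P = {0,5,7,9}:  v_{0} + v_{5} + v_{7} + v_{9} = v_{1} + v_{3}  →  sig = ⟨4 | 1 1⟩
  P = {0,2,3,7,8}:  v_{0} + v_{2} + v_{3} + v_{7} + v_{8} = v_{4}  →  sig = ⟨5 | 1⟩
  P = {2,3,7,8,9}:  v_{2} + v_{3} + v_{7} + v_{8} + v_{9} = v_{6}  →  sig = ⟨5 | 1⟩

Signatures (|P|; sorted positive RHS coefficients), sorted:
    ⟨2 | 1⟩
    ⟨2 | 1 1 1⟩
    ⟨2 | 1 1 1⟩
    ⟨2 | 1 1 2⟩
    ⟨2 | 1 1 2⟩
    ⟨2 | 1 1 2 3⟩
    ⟨2 | 1 2⟩
    ⟨2 | 1 2⟩
    ⟨3 | 0⟩
    ⟨3 | 1⟩
    ⟨4 | 1⟩
    ⟨4 | 1 1⟩
    ⟨5 | 1⟩
    ⟨5 | 1⟩


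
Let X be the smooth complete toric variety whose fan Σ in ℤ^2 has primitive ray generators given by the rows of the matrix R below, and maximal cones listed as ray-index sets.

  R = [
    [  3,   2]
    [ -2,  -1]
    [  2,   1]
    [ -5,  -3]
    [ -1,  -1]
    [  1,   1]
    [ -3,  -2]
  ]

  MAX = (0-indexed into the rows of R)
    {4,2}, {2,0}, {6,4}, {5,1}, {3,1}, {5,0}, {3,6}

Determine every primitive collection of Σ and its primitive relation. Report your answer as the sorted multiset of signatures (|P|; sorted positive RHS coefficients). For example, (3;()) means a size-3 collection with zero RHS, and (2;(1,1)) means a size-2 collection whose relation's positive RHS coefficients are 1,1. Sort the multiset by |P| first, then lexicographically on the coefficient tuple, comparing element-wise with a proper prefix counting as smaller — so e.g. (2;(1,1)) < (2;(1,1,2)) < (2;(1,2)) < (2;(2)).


The 14 primitive collections of Σ (r=7, n=2):

  P = {0,6}:  v_{0} + v_{6} = 0 — sig = (2;())
  P = {1,2}:  v_{1} + v_{2} = 0 — sig = (2;())
  P = {4,5}:  v_{4} + v_{5} = 0 — sig = (2;())
  P = {0,1}:  v_{0} + v_{1} = v_{5} — sig = (2;(1))
  P = {0,3}:  v_{0} + v_{3} = v_{1} — sig = (2;(1))
  P = {0,4}:  v_{0} + v_{4} = v_{2} — sig = (2;(1))
  P = {1,4}:  v_{1} + v_{4} = v_{6} — sig = (2;(1))
  P = {1,6}:  v_{1} + v_{6} = v_{3} — sig = (2;(1))
  P = {2,3}:  v_{2} + v_{3} = v_{6} — sig = (2;(1))
  P = {2,5}:  v_{2} + v_{5} = v_{0} — sig = (2;(1))
  P = {2,6}:  v_{2} + v_{6} = v_{4} — sig = (2;(1))
  P = {5,6}:  v_{5} + v_{6} = v_{1} — sig = (2;(1))
  P = {3,4}:  v_{3} + v_{4} = 2·v_{6} — sig = (2;(2))
  P = {3,5}:  v_{3} + v_{5} = 2·v_{1} — sig = (2;(2))

Sorted signature multiset PRS(X):
    |P|=2: 14 collections, coeffs (), (), (), (1), (1), (1), (1), (1), (1), (1), (1), (1), (2), (2)


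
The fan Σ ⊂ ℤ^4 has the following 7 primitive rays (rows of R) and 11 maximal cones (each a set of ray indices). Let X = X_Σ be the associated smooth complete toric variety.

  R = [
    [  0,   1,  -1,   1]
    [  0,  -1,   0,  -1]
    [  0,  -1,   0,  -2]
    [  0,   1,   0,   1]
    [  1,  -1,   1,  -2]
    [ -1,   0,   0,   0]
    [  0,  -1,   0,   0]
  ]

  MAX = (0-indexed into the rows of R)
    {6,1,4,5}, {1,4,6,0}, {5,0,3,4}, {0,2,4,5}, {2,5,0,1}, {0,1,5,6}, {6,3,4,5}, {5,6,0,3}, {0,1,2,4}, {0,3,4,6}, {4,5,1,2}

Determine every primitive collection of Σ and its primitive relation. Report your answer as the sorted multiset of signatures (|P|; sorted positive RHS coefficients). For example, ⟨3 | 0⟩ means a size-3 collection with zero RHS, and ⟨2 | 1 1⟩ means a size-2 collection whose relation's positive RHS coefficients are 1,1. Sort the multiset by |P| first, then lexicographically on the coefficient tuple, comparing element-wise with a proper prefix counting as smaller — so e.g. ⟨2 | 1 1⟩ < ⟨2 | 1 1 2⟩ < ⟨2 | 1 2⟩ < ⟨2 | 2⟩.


The 5 primitive collections of Σ (r=7, n=4):

  • {1,3}:  v_{1} + v_{3} = 0 ; sig = ⟨2 | 0⟩
  • {2,3}:  v_{2} + v_{3} = v_{0} + v_{4} + v_{5} ; sig = ⟨2 | 1 1 1⟩
  • {2,6}:  v_{2} + v_{6} = 2·v_{1} ; sig = ⟨2 | 2⟩
  • {0,1,4,5}:  v_{0} + v_{1} + v_{4} + v_{5} = v_{2} ; sig = ⟨4 | 1⟩
  • {0,4,5,6}:  v_{0} + v_{4} + v_{5} + v_{6} = v_{1} ; sig = ⟨4 | 1⟩

Hence PRS(X_Σ) =
    ⟨2 | 0⟩
    ⟨2 | 1 1 1⟩
    ⟨2 | 2⟩
    ⟨4 | 1⟩
    ⟨4 | 1⟩


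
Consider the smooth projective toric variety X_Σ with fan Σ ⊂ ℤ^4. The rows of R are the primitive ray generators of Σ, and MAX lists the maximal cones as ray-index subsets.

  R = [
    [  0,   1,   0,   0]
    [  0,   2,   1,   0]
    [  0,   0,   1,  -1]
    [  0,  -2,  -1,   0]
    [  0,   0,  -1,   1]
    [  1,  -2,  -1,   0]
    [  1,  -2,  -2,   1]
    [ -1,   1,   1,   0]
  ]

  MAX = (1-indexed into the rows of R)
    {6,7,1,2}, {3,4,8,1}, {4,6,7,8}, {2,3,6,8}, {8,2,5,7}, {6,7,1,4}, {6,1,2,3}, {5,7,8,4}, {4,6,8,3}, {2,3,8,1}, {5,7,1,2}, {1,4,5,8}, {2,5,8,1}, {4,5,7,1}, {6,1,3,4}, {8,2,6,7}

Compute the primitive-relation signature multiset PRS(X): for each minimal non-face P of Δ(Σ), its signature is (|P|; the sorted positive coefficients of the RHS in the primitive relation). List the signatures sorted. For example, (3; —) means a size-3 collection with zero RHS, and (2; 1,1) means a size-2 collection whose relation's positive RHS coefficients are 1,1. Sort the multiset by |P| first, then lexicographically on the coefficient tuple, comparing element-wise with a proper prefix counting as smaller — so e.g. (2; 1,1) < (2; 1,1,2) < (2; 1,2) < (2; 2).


Σ has 6 primitive collections:

  P={2,4}:  v_{2} + v_{4} = 0 — sig = (2; —)
  P={3,5}:  v_{3} + v_{5} = 0 — sig = (2; —)
  P={3,7}:  v_{3} + v_{7} = v_{6} — sig = (2; 1)
  P={5,6}:  v_{5} + v_{6} = v_{7} — sig = (2; 1)
  P={1,6,8}:  v_{1} + v_{6} + v_{8} = 0 — sig = (3; —)
  P={1,7,8}:  v_{1} + v_{7} + v_{8} = v_{5} — sig = (3; 1)

Sorted signature multiset PRS(X):
    (2; —)
    (2; —)
    (2; 1)
    (2; 1)
    (3; —)
    (3; 1)


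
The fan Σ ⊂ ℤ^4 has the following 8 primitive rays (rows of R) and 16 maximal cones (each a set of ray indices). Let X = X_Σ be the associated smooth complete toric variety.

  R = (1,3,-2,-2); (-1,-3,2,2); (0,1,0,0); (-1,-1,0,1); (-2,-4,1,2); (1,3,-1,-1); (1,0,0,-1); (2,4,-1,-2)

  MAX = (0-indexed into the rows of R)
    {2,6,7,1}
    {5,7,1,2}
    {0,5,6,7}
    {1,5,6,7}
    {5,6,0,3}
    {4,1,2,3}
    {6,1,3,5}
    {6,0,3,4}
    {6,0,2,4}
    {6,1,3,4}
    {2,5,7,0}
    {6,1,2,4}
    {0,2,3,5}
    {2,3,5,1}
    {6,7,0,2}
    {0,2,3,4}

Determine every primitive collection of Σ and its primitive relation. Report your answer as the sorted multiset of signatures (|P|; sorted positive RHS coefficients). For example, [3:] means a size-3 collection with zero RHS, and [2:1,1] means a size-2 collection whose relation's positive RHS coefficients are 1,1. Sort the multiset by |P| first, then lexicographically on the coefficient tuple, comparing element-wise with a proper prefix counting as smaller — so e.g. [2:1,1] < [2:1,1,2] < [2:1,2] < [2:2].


Primitive collections (6):

  • {0,1}:  v_{0} + v_{1} = 0  so sig = [2:]
  • {4,7}:  v_{4} + v_{7} = 0  so sig = [2:]
  • {3,7}:  v_{3} + v_{7} = v_{5}  so sig = [2:1]
  • {4,5}:  v_{4} + v_{5} = v_{3}  so sig = [2:1]
  • {2,3,6}:  v_{2} + v_{3} + v_{6} = 0  so sig = [3:]
  • {2,5,6}:  v_{2} + v_{5} + v_{6} = v_{7}  so sig = [3:1]

Signatures (|P|; sorted positive RHS coefficients), sorted:
    [2:]
    [2:]
    [2:1]
    [2:1]
    [3:]
    [3:1]


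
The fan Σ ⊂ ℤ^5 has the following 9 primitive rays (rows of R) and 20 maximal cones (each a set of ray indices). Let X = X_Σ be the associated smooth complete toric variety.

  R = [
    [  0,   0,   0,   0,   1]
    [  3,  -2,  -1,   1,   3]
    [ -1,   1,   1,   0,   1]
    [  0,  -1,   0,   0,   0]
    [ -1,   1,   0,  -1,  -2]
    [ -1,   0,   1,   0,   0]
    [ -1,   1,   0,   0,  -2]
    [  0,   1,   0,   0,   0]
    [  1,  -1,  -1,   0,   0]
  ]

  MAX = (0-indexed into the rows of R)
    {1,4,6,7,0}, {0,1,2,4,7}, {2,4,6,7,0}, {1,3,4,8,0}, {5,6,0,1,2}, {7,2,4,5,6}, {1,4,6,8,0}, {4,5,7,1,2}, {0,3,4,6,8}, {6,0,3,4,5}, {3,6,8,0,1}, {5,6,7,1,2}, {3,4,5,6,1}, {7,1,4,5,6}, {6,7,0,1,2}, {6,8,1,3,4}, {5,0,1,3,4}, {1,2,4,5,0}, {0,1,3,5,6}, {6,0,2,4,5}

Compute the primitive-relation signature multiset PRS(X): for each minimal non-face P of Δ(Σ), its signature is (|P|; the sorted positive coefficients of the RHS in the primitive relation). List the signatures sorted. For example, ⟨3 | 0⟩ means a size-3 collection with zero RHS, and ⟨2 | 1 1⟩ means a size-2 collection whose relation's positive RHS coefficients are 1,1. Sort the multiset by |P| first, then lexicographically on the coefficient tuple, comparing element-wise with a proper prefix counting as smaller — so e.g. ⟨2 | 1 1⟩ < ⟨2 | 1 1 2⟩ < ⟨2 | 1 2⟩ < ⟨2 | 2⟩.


The 9 primitive collections of Σ (r=9, n=5):

  {3,7}:  v_{3} + v_{7} = 0  ⟹  sig = ⟨2 | 0⟩
  {2,8}:  v_{2} + v_{8} = v_{0}  ⟹  sig = ⟨2 | 1⟩
  {5,8}:  v_{5} + v_{8} = v_{3}  ⟹  sig = ⟨2 | 1⟩
  {2,3}:  v_{2} + v_{3} = v_{0} + v_{5}  ⟹  sig = ⟨2 | 1 1⟩
  {7,8}:  v_{7} + v_{8} = v_{0} + v_{1} + v_{4} + v_{6}  ⟹  sig = ⟨2 | 1 1 1 1⟩
  {0,5,7}:  v_{0} + v_{5} + v_{7} = v_{2}  ⟹  sig = ⟨3 | 1⟩
  {1,2,4,6}:  v_{1} + v_{2} + v_{4} + v_{6} = v_{7}  ⟹  sig = ⟨4 | 1⟩
  {0,1,4,5,6}:  v_{0} + v_{1} + v_{4} + v_{5} + v_{6} = 0  ⟹  sig = ⟨5 | 0⟩
  {0,1,3,4,6}:  v_{0} + v_{1} + v_{3} + v_{4} + v_{6} = v_{8}  ⟹  sig = ⟨5 | 1⟩

so the primitive-relation signature multiset is
[⟨2 | 0⟩, ⟨2 | 1⟩, ⟨2 | 1⟩, ⟨2 | 1 1⟩, ⟨2 | 1 1 1 1⟩, ⟨3 | 1⟩, ⟨4 | 1⟩, ⟨5 | 0⟩, ⟨5 | 1⟩]


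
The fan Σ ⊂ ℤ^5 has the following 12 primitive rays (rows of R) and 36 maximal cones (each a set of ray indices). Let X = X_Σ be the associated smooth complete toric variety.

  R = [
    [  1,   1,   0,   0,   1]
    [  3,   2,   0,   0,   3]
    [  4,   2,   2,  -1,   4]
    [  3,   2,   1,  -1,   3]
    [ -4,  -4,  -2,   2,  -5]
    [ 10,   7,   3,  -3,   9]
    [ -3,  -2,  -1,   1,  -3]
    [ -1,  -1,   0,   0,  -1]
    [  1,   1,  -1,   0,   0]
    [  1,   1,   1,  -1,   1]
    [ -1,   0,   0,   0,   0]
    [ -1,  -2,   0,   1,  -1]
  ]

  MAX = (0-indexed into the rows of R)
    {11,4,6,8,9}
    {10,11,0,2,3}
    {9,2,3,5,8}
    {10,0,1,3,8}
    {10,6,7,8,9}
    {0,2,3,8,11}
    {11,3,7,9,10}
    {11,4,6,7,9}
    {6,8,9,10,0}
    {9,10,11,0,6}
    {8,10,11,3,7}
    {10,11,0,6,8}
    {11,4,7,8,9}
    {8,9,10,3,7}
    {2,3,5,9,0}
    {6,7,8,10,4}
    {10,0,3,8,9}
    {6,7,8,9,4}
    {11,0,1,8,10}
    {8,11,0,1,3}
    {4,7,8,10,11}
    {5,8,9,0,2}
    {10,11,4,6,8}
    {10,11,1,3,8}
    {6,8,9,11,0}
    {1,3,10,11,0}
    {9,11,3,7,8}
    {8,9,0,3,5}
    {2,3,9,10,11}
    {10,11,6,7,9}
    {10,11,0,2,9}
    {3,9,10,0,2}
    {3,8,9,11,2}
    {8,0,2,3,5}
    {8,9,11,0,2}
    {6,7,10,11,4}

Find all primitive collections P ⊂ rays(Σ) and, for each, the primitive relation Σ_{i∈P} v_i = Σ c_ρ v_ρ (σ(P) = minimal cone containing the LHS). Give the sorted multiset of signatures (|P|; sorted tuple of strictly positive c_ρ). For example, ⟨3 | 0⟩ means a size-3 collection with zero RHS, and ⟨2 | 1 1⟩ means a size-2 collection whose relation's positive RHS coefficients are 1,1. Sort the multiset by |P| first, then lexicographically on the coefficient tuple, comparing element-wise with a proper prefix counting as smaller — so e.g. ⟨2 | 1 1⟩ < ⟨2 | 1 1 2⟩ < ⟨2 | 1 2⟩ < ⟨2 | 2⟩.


Σ has 25 primitive collections:

  P={0,7}:  v_{0} + v_{7} = 0  ⟹  sig = ⟨2 | 0⟩
  P={3,6}:  v_{3} + v_{6} = 0  ⟹  sig = ⟨2 | 0⟩
  P={1,9}:  v_{1} + v_{9} = v_{0} + v_{3}  ⟹  sig = ⟨2 | 1 1⟩
  P={0,4}:  v_{0} + v_{4} = v_{6} + v_{8} + v_{11}  ⟹  sig = ⟨2 | 1 1 1⟩
  P={2,6}:  v_{2} + v_{6} = v_{0} + v_{9} + v_{11}  ⟹  sig = ⟨2 | 1 1 1⟩
  P={2,7}:  v_{2} + v_{7} = v_{3} + v_{9} + v_{11}  ⟹  sig = ⟨2 | 1 1 1⟩
  P={3,4}:  v_{3} + v_{4} = v_{7} + v_{8} + v_{11}  ⟹  sig = ⟨2 | 1 1 1⟩
  P={1,6}:  v_{1} + v_{6} = v_{0} + v_{8} + v_{10} + v_{11}  ⟹  sig = ⟨2 | 1 1 1 1⟩
  P={1,7}:  v_{1} + v_{7} = v_{3} + v_{8} + v_{10} + v_{11}  ⟹  sig = ⟨2 | 1 1 1 1⟩
  P={5,6}:  v_{5} + v_{6} = v_{0} + v_{2} + v_{8} + v_{9}  ⟹  sig = ⟨2 | 1 1 1 1⟩
  P={5,7}:  v_{5} + v_{7} = v_{2} + v_{3} + v_{8} + v_{9}  ⟹  sig = ⟨2 | 1 1 1 1⟩
  P={4,5}:  v_{4} + v_{5} = v_{2} + 2·v_{8} + v_{9} + v_{11}  ⟹  sig = ⟨2 | 1 1 1 2⟩
  P={2,4}:  v_{2} + v_{4} = v_{8} + v_{9} + 2·v_{11}  ⟹  sig = ⟨2 | 1 1 2⟩
  P={1,5}:  v_{1} + v_{5} = 2·v_{0} + v_{2} + 2·v_{3} + v_{8}  ⟹  sig = ⟨2 | 1 1 2 2⟩
  P={5,11}:  v_{5} + v_{11} = 2·v_{2} + v_{8}  ⟹  sig = ⟨2 | 1 2⟩
  P={1,2}:  v_{1} + v_{2} = 2·v_{0} + 2·v_{3} + v_{11}  ⟹  sig = ⟨2 | 1 2 2⟩
  P={1,4}:  v_{1} + v_{4} = 2·v_{8} + v_{10} + 2·v_{11}  ⟹  sig = ⟨2 | 1 2 2⟩
  P={5,10}:  v_{5} + v_{10} = 2·v_{0} + 2·v_{3} + v_{9}  ⟹  sig = ⟨2 | 1 2 2⟩
  P={2,8,10}:  v_{2} + v_{8} + v_{10} = v_{0} + v_{3}  ⟹  sig = ⟨3 | 1 1⟩
  P={4,9,10}:  v_{4} + v_{9} + v_{10} = v_{6} + v_{7}  ⟹  sig = ⟨3 | 1 1⟩
  P={8,9,10,11}:  v_{8} + v_{9} + v_{10} + v_{11} = 0  ⟹  sig = ⟨4 | 0⟩
  P={0,3,9,11}:  v_{0} + v_{3} + v_{9} + v_{11} = v_{2}  ⟹  sig = ⟨4 | 1⟩
  P={6,7,8,11}:  v_{6} + v_{7} + v_{8} + v_{11} = v_{4}  ⟹  sig = ⟨4 | 1⟩
  P={0,2,3,8,9}:  v_{0} + v_{2} + v_{3} + v_{8} + v_{9} = v_{5}  ⟹  sig = ⟨5 | 1⟩
  P={0,3,8,10,11}:  v_{0} + v_{3} + v_{8} + v_{10} + v_{11} = v_{1}  ⟹  sig = ⟨5 | 1⟩

Signatures (|P|; sorted positive RHS coefficients), sorted:
    |P|=2: 18 collections, coeffs (), (), (1,1), (1,1,1), (1,1,1), (1,1,1), (1,1,1), (1,1,1,1), (1,1,1,1), (1,1,1,1), (1,1,1,1), (1,1,1,2), (1,1,2), (1,1,2,2), (1,2), (1,2,2), (1,2,2), (1,2,2)
    |P|=3: 2 collections, coeffs (1,1), (1,1)
    |P|=4: 3 collections, coeffs (), (1), (1)
    |P|=5: 2 collections, coeffs (1), (1)


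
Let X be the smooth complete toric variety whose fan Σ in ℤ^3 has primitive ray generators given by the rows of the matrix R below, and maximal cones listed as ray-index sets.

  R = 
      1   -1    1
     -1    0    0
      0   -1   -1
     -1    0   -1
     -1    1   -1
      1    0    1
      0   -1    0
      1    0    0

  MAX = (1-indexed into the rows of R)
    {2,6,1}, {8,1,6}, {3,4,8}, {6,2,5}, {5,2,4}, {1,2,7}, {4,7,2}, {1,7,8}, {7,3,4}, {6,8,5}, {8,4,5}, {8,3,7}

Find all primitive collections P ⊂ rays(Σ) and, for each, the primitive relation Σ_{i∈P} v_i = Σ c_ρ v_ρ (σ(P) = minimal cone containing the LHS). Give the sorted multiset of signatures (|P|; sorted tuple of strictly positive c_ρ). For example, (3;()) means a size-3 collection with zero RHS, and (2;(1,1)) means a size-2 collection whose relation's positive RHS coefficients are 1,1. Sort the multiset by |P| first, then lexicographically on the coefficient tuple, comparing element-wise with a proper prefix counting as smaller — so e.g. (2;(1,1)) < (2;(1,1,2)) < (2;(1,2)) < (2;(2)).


11 minimal non-faces of Δ(Σ) (on 8 rays):

  P = {1,5}:  v_{1} + v_{5} = 0  so sig = (2;())
  P = {2,8}:  v_{2} + v_{8} = 0  so sig = (2;())
  P = {4,6}:  v_{4} + v_{6} = 0  so sig = (2;())
  P = {1,4}:  v_{1} + v_{4} = v_{7}  so sig = (2;(1))
  P = {5,7}:  v_{5} + v_{7} = v_{4}  so sig = (2;(1))
  P = {6,7}:  v_{6} + v_{7} = v_{1}  so sig = (2;(1))
  P = {2,3}:  v_{2} + v_{3} = v_{4} + v_{7}  so sig = (2;(1,1))
  P = {3,6}:  v_{3} + v_{6} = v_{7} + v_{8}  so sig = (2;(1,1))
  P = {1,3}:  v_{1} + v_{3} = 2·v_{7} + v_{8}  so sig = (2;(1,2))
  P = {3,5}:  v_{3} + v_{5} = 2·v_{4} + v_{8}  so sig = (2;(1,2))
  P = {4,7,8}:  v_{4} + v_{7} + v_{8} = v_{3}  so sig = (3;(1))

Hence PRS(X_Σ) =
{ (2;()) ×3,  (2;(1)) ×3,  (2;(1,1)) ×2,  (2;(1,2)) ×2,  (3;(1)) }


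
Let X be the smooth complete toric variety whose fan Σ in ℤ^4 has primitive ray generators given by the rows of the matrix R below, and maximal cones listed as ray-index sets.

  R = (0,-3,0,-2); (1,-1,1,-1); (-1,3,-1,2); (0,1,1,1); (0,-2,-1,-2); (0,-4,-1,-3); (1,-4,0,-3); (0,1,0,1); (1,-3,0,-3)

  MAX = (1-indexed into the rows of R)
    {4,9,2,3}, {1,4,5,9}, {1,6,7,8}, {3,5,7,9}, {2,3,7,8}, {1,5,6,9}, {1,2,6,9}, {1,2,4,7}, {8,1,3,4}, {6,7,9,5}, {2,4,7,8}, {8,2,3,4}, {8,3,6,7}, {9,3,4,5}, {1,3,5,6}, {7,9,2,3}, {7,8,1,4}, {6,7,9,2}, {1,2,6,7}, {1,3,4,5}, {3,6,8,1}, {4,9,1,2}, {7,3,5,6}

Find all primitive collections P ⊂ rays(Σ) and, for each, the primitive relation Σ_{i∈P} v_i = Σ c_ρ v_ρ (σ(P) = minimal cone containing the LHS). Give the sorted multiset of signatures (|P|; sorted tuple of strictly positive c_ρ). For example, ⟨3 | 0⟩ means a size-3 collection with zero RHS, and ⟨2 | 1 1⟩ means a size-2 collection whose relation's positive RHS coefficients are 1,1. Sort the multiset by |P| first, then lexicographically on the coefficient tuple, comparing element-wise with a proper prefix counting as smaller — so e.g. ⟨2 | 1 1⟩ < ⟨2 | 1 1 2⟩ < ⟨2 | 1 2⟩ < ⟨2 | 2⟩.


Δ(Σ) — 9 vertices, 16 min non-faces:

  P={2,5}:  v_{2} + v_{5} = v_{9} ; sig = ⟨2 | 1⟩
  P={4,6}:  v_{4} + v_{6} = v_{1} ; sig = ⟨2 | 1⟩
  P={5,8}:  v_{5} + v_{8} = v_{3} + v_{7} ; sig = ⟨2 | 1 1⟩
  P={8,9}:  v_{8} + v_{9} = v_{2} + v_{3} + v_{7} ; sig = ⟨2 | 1 1 1⟩
  P={3,4,7}:  v_{3} + v_{4} + v_{7} = 0 ; sig = ⟨3 | 0⟩
  P={1,3,7}:  v_{1} + v_{3} + v_{7} = v_{6} ; sig = ⟨3 | 1⟩
  P={2,3,6}:  v_{2} + v_{3} + v_{6} = v_{5} ; sig = ⟨3 | 1⟩
  P={2,6,8}:  v_{2} + v_{6} + v_{8} = v_{7} ; sig = ⟨3 | 1⟩
  P={1,2,3}:  v_{1} + v_{2} + v_{3} = v_{4} + v_{5} ; sig = ⟨3 | 1 1⟩
  P={1,2,8}:  v_{1} + v_{2} + v_{8} = v_{4} + v_{7} ; sig = ⟨3 | 1 1⟩
  P={4,5,7}:  v_{4} + v_{5} + v_{7} = v_{2} + v_{6} ; sig = ⟨3 | 1 1⟩
  P={1,3,9}:  v_{1} + v_{3} + v_{9} = v_{4} + 2·v_{5} ; sig = ⟨3 | 1 2⟩
  P={1,5,7}:  v_{1} + v_{5} + v_{7} = v_{2} + 2·v_{6} ; sig = ⟨3 | 1 2⟩
  P={4,7,9}:  v_{4} + v_{7} + v_{9} = 2·v_{2} + v_{6} ; sig = ⟨3 | 1 2⟩
  P={3,6,9}:  v_{3} + v_{6} + v_{9} = 2·v_{5} ; sig = ⟨3 | 2⟩
  P={1,7,9}:  v_{1} + v_{7} + v_{9} = 2·v_{2} + 2·v_{6} ; sig = ⟨3 | 2 2⟩

Hence PRS(X_Σ) =
    |P|=2: 4 collections, coeffs (1), (1), (1,1), (1,1,1)
    |P|=3: 12 collections, coeffs (), (1), (1), (1), (1,1), (1,1), (1,1), (1,2), (1,2), (1,2), (2), (2,2)
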